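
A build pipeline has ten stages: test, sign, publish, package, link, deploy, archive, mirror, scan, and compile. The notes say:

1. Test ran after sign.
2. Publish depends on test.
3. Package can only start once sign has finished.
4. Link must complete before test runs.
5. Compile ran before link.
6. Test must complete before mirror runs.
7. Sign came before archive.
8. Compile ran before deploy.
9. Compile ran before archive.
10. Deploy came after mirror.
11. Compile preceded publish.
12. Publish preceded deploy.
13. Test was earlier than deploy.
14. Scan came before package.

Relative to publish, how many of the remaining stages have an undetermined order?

4

Forced before publish: compile, link, sign, and test; forced after publish: deploy.
That leaves archive, mirror, package, and scan with no forced order relative to publish — 4.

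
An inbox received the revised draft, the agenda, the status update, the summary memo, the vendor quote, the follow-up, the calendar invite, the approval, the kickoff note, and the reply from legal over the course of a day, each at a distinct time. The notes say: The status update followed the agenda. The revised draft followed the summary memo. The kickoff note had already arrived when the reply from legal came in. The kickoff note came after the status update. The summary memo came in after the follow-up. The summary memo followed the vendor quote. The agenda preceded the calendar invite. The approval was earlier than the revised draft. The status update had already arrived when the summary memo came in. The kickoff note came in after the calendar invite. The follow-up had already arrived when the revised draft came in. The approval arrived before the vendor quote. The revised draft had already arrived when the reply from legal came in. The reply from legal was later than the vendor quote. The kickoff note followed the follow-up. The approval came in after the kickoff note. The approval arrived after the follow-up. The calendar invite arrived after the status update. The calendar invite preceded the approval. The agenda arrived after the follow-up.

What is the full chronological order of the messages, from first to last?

The constraints fix every adjacent pair, so only one ordering works:
the follow-up → the agenda → the status update → the calendar invite → the kickoff note → the approval → the vendor quote → the summary memo → the revised draft → the reply from legal.

the follow-up, the agenda, the status update, the calendar invite, the kickoff note, the approval, the vendor quote, the summary memo, the revised draft, the reply from legal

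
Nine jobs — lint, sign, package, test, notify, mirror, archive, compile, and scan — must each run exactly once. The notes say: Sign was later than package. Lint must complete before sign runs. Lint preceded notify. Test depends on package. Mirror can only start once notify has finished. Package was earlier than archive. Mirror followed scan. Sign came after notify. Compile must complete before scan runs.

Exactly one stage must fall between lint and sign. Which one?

Tracing the constraints gives lint → notify → sign, so notify sits after lint and before sign.
No other stage is forced both after lint and before sign.

notify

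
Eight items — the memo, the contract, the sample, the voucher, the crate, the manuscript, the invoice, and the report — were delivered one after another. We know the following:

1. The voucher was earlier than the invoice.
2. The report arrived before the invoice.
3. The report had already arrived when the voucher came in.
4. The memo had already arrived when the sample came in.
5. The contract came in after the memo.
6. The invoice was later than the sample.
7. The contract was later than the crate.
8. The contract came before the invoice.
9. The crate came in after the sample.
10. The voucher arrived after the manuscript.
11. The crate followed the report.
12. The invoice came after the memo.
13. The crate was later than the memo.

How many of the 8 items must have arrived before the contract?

4

Directly stated before the contract: the crate and the memo.
The report reaches the contract via the report → the crate → the contract.
The sample reaches the contract via the sample → the crate → the contract.
That's the crate, the memo, the report, and the sample — 4 in all.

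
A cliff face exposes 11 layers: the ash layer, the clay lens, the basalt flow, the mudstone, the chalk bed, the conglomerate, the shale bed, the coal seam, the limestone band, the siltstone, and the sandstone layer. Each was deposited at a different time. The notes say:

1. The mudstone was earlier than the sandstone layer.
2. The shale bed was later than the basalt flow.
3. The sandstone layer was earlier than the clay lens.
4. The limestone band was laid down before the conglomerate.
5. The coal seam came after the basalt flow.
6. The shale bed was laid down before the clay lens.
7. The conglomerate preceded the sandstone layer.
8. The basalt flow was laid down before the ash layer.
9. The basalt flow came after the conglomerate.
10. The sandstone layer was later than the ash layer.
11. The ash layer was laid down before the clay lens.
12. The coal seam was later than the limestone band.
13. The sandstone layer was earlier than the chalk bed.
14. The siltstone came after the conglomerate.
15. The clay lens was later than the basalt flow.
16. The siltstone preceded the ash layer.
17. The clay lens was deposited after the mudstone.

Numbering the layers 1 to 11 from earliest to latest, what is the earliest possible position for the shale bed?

4

The basalt flow, the conglomerate, and the limestone band must all come before the shale bed — 3 forced predecessors.
Nothing else is forced ahead of the shale bed, so its earliest slot is position 3 + 1 = 4.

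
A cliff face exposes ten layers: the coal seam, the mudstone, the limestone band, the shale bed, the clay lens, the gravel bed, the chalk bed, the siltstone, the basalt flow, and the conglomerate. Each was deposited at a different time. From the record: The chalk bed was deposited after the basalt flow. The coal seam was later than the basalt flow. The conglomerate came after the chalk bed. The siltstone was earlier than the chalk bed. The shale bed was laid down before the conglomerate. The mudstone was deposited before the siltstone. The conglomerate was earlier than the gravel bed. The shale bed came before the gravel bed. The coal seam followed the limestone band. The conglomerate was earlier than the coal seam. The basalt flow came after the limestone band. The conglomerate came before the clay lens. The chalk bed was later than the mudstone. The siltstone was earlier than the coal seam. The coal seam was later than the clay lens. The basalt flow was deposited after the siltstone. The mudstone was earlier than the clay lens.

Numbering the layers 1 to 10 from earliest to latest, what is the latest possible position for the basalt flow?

The basalt flow must come before the chalk bed, the clay lens, the coal seam, the conglomerate, and the gravel bed — 5 layers forced after it.
Everything else can be placed before the basalt flow in some valid order, so the basalt flow can sit as late as position 10 − 5 = 5.

5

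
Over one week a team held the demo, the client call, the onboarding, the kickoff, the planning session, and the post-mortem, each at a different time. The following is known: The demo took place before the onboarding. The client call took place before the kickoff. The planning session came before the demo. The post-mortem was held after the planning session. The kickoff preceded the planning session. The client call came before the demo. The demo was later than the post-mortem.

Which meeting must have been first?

the client call

The client call has a chain of constraints placing it before every other meeting, so the client call must be first.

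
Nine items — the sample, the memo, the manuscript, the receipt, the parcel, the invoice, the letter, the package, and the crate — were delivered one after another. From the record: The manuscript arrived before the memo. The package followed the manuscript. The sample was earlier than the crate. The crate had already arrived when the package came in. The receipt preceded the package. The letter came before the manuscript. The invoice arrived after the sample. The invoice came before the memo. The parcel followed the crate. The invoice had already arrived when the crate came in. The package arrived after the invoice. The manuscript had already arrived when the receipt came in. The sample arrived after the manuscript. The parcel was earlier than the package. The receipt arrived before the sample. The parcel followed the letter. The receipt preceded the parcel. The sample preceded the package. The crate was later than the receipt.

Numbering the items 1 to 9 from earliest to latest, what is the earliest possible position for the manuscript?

2

The letter must come before the manuscript — 1 forced predecessor.
Nothing else is forced ahead of the manuscript, so its earliest slot is position 1 + 1 = 2.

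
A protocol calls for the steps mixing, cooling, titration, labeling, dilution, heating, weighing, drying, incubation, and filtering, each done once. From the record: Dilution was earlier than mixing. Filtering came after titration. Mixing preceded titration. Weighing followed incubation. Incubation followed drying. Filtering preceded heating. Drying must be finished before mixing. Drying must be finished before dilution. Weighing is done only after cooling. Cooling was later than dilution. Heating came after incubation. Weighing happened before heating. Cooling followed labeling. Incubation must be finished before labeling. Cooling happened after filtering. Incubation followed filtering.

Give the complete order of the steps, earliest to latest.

drying, dilution, mixing, titration, filtering, incubation, labeling, cooling, weighing, heating

The constraints fix every adjacent pair, so only one ordering works:
drying → dilution → mixing → titration → filtering → incubation → labeling → cooling → weighing → heating.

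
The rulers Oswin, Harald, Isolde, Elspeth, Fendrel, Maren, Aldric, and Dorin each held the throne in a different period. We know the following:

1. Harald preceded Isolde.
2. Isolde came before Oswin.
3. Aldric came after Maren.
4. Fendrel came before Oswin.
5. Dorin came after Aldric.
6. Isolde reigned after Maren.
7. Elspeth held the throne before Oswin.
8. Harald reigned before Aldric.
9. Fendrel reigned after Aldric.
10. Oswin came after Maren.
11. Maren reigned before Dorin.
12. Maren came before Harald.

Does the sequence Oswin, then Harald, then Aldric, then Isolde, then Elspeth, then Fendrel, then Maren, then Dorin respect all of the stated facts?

no

The constraints require Maren before Isolde, but in the proposed sequence Isolde appears ahead of Maren. That one violation is enough.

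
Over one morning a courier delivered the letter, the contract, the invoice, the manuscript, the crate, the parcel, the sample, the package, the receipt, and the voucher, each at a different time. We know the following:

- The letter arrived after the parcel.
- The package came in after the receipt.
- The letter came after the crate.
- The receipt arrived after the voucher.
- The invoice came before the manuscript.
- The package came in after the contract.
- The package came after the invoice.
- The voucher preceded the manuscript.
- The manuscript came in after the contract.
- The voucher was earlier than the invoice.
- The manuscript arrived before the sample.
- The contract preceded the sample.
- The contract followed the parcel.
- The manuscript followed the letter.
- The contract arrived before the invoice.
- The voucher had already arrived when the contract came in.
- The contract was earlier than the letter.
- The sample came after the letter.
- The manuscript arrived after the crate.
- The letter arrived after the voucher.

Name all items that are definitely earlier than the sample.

Directly stated before the sample: the contract, the letter, and the manuscript.
The crate reaches the sample via the crate → the letter → the sample.
The invoice reaches the sample via the invoice → the manuscript → the sample.
The parcel reaches the sample via the parcel → the letter → the sample.
Likewise the voucher reaches the sample by chaining the stated constraints.

the contract, the crate, the invoice, the letter, the manuscript, the parcel, the voucher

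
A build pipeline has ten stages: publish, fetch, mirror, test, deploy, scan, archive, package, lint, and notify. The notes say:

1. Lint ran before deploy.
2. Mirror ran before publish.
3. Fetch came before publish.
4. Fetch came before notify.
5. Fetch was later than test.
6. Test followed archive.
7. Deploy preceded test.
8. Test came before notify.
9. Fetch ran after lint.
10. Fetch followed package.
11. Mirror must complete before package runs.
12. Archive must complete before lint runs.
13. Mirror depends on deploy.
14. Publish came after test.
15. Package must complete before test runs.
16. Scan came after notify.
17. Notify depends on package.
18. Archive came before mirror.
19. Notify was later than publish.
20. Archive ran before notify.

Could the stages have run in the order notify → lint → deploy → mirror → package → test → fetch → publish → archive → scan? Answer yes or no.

no

The constraints require archive before lint, but in the proposed sequence lint appears ahead of archive. That one violation is enough.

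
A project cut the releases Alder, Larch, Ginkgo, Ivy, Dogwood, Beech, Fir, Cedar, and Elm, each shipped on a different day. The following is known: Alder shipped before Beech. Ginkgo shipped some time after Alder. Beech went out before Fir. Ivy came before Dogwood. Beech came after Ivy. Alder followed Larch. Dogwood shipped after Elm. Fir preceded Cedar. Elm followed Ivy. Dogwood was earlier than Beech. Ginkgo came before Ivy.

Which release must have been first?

Larch

Larch has a chain of constraints placing it before every other release, so Larch must be first.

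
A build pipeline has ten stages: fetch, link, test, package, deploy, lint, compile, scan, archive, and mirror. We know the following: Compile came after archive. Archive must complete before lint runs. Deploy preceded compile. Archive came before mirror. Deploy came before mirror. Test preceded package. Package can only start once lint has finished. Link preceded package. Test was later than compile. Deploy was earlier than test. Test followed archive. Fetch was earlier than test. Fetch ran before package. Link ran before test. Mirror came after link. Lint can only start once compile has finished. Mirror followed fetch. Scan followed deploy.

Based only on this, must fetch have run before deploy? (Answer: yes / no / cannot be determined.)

cannot be determined

No chain of stated constraints runs from fetch to deploy, and none runs from deploy to fetch either.
So the relative order of fetch and deploy is not fixed by the given facts.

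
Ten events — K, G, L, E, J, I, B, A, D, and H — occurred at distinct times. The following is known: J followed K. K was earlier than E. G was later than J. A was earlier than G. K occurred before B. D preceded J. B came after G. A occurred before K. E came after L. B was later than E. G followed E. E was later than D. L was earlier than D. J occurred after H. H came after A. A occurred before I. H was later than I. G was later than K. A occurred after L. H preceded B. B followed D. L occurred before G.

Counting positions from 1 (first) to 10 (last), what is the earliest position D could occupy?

2

L must come before D — 1 forced predecessor.
Nothing else is forced ahead of D, so its earliest slot is position 1 + 1 = 2.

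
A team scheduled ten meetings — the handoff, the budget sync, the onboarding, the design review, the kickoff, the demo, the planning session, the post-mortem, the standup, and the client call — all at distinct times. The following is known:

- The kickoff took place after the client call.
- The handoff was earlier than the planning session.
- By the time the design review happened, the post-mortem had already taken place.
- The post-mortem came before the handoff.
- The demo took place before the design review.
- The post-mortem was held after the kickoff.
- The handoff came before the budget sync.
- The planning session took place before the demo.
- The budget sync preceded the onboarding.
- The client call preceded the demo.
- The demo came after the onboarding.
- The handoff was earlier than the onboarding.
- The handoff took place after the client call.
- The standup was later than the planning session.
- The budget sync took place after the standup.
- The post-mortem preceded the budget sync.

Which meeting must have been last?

Every other meeting has a chain of constraints placing it before the design review, so the design review is last.

the design review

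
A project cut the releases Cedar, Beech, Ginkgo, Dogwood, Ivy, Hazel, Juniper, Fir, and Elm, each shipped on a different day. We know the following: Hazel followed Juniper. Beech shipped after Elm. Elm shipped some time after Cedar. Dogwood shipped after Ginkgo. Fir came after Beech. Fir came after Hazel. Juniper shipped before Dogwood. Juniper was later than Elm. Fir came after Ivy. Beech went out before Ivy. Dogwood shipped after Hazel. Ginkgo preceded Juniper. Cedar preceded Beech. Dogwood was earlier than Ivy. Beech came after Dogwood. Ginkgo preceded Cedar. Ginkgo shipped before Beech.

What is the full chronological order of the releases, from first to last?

The constraints fix every adjacent pair, so only one ordering works:
Ginkgo → Cedar → Elm → Juniper → Hazel → Dogwood → Beech → Ivy → Fir.

Ginkgo, Cedar, Elm, Juniper, Hazel, Dogwood, Beech, Ivy, Fir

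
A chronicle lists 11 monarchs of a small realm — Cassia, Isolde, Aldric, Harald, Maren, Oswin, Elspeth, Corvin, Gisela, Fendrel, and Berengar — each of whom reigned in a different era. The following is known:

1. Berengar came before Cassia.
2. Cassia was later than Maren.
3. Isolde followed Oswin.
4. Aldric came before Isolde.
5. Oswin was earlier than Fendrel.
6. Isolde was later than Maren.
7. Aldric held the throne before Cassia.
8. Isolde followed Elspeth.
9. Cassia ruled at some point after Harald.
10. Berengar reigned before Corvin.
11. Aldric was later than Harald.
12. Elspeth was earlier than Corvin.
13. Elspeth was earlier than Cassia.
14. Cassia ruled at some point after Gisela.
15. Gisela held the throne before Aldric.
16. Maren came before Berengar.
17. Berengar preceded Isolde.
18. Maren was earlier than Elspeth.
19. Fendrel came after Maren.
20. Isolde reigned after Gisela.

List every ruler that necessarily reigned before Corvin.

Berengar, Elspeth, Maren

Directly stated before Corvin: Berengar and Elspeth.
Maren reaches Corvin via Maren → Elspeth → Corvin.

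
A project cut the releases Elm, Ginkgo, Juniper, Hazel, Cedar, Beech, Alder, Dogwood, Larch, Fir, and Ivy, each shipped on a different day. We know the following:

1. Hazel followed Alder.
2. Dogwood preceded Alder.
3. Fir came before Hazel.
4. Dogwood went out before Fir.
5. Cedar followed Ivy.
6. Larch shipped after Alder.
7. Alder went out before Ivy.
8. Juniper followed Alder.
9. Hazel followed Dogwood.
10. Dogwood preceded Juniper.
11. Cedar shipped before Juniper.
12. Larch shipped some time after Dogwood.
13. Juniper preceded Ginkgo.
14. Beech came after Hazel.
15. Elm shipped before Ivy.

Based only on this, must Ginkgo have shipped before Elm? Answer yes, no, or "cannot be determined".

no

Tracing the constraints gives Elm → Ivy → Cedar → Juniper → Ginkgo, so Elm must come before Ginkgo.
That means Ginkgo cannot be before Elm.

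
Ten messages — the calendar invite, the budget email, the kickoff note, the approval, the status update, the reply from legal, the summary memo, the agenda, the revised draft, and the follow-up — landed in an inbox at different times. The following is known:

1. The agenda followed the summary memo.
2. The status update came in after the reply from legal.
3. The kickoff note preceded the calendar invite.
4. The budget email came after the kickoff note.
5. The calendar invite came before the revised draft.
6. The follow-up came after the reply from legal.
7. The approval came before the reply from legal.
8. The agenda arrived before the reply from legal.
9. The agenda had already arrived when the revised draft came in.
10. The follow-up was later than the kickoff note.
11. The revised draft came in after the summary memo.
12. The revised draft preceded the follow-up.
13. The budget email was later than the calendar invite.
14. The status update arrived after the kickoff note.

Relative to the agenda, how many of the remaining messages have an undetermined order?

4

Forced before the agenda: the summary memo; forced after the agenda: the follow-up, the reply from legal, the revised draft, and the status update.
That leaves the approval, the budget email, the calendar invite, and the kickoff note with no forced order relative to the agenda — 4.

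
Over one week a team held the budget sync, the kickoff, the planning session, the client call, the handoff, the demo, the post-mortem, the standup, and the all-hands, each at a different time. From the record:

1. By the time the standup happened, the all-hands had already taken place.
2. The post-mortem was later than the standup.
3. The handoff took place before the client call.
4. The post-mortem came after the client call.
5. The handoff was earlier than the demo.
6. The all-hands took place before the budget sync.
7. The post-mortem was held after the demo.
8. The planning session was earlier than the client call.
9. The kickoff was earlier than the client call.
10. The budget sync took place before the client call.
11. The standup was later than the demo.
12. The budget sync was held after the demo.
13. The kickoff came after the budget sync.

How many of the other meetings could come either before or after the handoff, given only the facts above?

Forced after the handoff: the budget sync, the client call, the demo, the kickoff, the post-mortem, and the standup.
That leaves the all-hands and the planning session with no forced order relative to the handoff — 2.

2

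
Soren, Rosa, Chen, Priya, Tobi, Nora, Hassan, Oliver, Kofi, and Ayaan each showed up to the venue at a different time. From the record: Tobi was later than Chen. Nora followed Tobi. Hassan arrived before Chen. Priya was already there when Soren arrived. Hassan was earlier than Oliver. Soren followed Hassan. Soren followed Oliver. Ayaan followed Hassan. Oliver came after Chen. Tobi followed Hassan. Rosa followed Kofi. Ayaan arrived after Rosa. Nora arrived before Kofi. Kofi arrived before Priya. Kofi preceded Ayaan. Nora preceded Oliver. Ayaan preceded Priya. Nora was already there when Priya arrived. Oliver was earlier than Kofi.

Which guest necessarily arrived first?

Hassan has a chain of constraints placing them before every other guest, so Hassan must be first.

Hassan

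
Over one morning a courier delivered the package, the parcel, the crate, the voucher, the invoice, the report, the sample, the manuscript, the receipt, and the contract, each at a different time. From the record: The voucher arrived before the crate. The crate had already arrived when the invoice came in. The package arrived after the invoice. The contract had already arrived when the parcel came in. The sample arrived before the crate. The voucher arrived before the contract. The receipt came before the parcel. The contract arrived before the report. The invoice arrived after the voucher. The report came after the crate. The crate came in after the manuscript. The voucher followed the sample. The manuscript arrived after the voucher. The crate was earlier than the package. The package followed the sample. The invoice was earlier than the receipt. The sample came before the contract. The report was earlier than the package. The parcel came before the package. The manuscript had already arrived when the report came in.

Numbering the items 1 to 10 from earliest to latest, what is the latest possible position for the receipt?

8

The receipt must come before the package and the parcel — 2 items forced after it.
Everything else can be placed before the receipt in some valid order, so the receipt can sit as late as position 10 − 2 = 8.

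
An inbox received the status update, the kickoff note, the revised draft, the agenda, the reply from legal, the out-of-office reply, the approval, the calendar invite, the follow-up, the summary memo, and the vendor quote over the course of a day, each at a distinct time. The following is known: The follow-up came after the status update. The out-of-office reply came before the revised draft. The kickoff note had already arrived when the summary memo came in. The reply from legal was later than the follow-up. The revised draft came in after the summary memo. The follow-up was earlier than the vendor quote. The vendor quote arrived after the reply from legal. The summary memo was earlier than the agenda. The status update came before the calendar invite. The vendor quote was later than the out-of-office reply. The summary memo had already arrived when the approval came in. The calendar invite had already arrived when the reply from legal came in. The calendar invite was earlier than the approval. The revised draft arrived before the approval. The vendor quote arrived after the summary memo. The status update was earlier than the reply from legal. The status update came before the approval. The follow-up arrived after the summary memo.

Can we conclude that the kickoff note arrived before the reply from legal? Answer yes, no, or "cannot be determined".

Chain the constraints: the kickoff note → the summary memo → the follow-up → the reply from legal. Each link is directly stated, so the kickoff note comes before the reply from legal.

yes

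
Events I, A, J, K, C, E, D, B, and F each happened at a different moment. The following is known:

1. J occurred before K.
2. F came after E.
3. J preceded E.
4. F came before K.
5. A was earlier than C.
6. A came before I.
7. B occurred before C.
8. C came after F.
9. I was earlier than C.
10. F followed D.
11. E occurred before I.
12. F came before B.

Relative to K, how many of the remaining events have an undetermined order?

Forced before K: D, E, F, and J.
That leaves A, B, C, and I with no forced order relative to K — 4.

4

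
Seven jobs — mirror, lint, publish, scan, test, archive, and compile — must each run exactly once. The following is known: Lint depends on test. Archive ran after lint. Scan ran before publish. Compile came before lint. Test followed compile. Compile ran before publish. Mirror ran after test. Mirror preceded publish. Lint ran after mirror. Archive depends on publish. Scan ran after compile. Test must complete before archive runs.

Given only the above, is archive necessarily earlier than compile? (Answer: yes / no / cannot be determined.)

no

Tracing the constraints gives compile → lint → archive, so compile must come before archive.
That means archive cannot be before compile.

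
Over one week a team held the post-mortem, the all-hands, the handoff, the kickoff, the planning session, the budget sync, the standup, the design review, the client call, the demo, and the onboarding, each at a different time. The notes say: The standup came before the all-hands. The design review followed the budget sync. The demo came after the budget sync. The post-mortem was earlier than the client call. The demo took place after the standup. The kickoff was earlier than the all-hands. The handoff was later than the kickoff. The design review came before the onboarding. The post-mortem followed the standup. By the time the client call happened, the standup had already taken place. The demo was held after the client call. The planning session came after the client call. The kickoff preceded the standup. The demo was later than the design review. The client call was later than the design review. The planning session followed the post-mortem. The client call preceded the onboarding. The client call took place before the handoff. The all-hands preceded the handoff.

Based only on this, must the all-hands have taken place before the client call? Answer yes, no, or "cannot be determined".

cannot be determined

No chain of stated constraints runs from the all-hands to the client call, and none runs from the client call to the all-hands either.
So the relative order of the all-hands and the client call is not fixed by the given facts.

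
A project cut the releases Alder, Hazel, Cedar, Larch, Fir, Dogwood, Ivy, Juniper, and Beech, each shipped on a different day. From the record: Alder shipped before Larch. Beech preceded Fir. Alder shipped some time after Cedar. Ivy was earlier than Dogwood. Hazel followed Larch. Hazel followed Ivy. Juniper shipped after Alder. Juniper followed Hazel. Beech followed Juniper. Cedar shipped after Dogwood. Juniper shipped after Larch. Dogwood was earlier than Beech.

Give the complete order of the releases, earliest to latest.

The constraints fix every adjacent pair, so only one ordering works:
Ivy → Dogwood → Cedar → Alder → Larch → Hazel → Juniper → Beech → Fir.

Ivy, Dogwood, Cedar, Alder, Larch, Hazel, Juniper, Beech, Fir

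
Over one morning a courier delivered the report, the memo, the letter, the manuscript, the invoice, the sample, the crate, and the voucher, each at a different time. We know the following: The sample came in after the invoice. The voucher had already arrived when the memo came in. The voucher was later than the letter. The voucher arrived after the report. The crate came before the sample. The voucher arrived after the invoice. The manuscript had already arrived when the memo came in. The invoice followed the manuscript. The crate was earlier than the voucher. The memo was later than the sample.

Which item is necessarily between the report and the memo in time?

the voucher

Tracing the constraints gives the report → the voucher → the memo, so the voucher sits after the report and before the memo.
No other item is forced both after the report and before the memo.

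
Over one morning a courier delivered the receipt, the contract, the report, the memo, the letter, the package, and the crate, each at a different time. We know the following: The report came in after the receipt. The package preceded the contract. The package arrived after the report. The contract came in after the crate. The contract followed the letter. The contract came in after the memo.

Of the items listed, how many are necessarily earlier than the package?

2

Directly stated before the package: the report.
The receipt reaches the package via the receipt → the report → the package.
No chain forces the crate (or any of the others) ahead of the package.
That's the receipt and the report — 2 in all.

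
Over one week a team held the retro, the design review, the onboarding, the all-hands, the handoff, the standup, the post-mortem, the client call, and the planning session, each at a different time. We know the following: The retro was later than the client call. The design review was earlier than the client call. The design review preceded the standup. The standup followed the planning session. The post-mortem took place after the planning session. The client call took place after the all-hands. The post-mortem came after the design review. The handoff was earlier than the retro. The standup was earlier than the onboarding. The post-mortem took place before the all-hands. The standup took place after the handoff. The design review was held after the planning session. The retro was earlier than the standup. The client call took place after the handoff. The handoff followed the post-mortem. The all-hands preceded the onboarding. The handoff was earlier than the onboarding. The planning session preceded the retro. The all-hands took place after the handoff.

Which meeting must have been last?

the onboarding

Every other meeting has a chain of constraints placing it before the onboarding, so the onboarding is last.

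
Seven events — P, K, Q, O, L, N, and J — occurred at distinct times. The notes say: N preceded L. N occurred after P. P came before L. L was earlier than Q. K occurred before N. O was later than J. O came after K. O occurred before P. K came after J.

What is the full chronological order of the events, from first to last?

The constraints fix every adjacent pair, so only one ordering works:
J → K → O → P → N → L → Q.

J, K, O, P, N, L, Q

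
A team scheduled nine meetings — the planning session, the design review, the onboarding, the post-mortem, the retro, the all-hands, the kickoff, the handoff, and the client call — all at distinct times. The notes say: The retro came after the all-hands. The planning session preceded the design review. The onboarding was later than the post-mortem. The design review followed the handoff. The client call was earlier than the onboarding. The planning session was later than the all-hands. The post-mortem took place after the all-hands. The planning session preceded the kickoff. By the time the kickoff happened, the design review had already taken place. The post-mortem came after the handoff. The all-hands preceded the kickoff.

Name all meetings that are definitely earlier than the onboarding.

Directly stated before the onboarding: the client call and the post-mortem.
The all-hands reaches the onboarding via the all-hands → the post-mortem → the onboarding.
The handoff reaches the onboarding via the handoff → the post-mortem → the onboarding.
No chain forces the design review (or any of the others) ahead of the onboarding.

the all-hands, the client call, the handoff, the post-mortem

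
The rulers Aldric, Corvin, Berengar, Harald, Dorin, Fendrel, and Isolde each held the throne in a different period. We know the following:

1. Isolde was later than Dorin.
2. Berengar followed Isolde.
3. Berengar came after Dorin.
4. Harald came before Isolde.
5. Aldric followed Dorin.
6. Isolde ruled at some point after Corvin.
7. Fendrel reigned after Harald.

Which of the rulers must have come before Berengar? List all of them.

Directly stated before Berengar: Dorin and Isolde.
Corvin reaches Berengar via Corvin → Isolde → Berengar.
Harald reaches Berengar via Harald → Isolde → Berengar.

Corvin, Dorin, Harald, Isolde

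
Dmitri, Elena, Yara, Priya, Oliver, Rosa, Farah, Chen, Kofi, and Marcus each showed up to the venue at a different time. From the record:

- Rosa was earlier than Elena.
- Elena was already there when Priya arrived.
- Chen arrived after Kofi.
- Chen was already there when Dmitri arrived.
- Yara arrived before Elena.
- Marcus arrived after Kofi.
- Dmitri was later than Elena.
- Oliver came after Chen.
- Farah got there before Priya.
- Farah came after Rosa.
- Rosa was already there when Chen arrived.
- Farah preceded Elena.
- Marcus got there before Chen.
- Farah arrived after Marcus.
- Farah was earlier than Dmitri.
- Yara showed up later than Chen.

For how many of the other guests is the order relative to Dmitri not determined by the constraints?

2

Forced before Dmitri: Chen, Elena, Farah, Kofi, Marcus, Rosa, and Yara.
That leaves Oliver and Priya with no forced order relative to Dmitri — 2.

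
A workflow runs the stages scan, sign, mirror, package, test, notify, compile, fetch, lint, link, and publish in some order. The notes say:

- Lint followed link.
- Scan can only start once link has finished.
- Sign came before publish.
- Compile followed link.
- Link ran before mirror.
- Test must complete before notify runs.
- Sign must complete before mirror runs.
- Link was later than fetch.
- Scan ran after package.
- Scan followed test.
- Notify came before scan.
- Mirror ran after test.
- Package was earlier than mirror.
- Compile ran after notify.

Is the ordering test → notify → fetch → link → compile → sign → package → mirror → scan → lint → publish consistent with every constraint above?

Check each stated constraint against the proposed order — e.g. notify is ahead of scan; test is ahead of scan. Every pair is in the required order; nothing is violated.

yes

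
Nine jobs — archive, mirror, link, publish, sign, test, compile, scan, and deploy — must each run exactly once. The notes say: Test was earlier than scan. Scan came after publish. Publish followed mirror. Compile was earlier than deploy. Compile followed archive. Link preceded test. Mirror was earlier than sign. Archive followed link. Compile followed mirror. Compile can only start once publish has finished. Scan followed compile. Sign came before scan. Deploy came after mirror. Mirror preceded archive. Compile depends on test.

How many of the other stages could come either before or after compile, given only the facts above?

Forced before compile: archive, link, mirror, publish, and test; forced after compile: deploy and scan.
That leaves sign with no forced order relative to compile — 1.

1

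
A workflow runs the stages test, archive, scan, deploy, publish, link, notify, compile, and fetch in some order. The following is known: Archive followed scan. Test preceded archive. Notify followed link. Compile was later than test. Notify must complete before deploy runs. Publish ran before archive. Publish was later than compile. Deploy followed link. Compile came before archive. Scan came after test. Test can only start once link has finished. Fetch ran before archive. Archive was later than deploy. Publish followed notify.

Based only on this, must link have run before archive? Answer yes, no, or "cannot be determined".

Chain the constraints: link → deploy → archive. Each link is directly stated, so link comes before archive.

yes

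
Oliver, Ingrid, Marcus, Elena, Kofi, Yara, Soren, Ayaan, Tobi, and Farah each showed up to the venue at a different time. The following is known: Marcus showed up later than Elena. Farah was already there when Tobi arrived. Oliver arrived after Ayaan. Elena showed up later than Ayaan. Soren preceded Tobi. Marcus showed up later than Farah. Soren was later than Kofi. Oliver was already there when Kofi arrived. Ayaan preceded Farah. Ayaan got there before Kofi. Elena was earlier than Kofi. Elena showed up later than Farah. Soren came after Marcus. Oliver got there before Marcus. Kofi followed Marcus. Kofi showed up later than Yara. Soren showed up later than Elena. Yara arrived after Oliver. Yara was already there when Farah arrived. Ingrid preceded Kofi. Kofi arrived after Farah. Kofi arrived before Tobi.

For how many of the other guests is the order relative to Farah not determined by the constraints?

Forced before Farah: Ayaan, Oliver, and Yara; forced after Farah: Elena, Kofi, Marcus, Soren, and Tobi.
That leaves Ingrid with no forced order relative to Farah — 1.

1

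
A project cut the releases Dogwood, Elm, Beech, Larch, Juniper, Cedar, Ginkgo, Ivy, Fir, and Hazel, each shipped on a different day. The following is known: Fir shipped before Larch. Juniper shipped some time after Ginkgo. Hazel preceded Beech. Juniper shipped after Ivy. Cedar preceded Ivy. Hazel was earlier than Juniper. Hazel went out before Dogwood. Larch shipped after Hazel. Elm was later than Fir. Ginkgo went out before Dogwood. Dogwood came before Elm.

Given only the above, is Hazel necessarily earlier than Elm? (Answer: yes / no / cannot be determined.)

yes

Chain the constraints: Hazel → Dogwood → Elm. Each link is directly stated, so Hazel comes before Elm.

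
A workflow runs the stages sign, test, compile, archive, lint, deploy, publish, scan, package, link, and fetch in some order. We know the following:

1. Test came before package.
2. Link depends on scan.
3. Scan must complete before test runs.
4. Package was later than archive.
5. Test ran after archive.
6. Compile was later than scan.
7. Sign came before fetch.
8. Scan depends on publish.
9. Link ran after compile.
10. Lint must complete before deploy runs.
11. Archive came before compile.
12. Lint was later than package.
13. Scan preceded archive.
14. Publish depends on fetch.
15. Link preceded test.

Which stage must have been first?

sign

Sign has a chain of constraints placing it before every other stage, so sign must be first.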